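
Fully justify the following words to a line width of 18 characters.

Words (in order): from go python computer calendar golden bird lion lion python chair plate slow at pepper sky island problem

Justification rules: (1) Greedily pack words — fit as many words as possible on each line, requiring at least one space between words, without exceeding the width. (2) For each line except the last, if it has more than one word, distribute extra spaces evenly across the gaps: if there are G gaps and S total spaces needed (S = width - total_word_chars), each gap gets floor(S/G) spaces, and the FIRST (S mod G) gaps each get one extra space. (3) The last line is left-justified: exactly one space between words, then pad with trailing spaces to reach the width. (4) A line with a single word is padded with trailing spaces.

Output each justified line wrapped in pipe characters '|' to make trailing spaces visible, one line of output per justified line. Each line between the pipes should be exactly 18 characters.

Line 1: ['from', 'go', 'python'] (min_width=14, slack=4)
Line 2: ['computer', 'calendar'] (min_width=17, slack=1)
Line 3: ['golden', 'bird', 'lion'] (min_width=16, slack=2)
Line 4: ['lion', 'python', 'chair'] (min_width=17, slack=1)
Line 5: ['plate', 'slow', 'at'] (min_width=13, slack=5)
Line 6: ['pepper', 'sky', 'island'] (min_width=17, slack=1)
Line 7: ['problem'] (min_width=7, slack=11)

Answer: |from   go   python|
|computer  calendar|
|golden  bird  lion|
|lion  python chair|
|plate    slow   at|
|pepper  sky island|
|problem           |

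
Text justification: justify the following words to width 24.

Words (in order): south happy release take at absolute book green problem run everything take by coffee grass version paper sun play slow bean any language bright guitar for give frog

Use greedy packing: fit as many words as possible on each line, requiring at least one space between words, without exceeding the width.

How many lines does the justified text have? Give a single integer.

Answer: 8

Derivation:
Line 1: ['south', 'happy', 'release', 'take'] (min_width=24, slack=0)
Line 2: ['at', 'absolute', 'book', 'green'] (min_width=22, slack=2)
Line 3: ['problem', 'run', 'everything'] (min_width=22, slack=2)
Line 4: ['take', 'by', 'coffee', 'grass'] (min_width=20, slack=4)
Line 5: ['version', 'paper', 'sun', 'play'] (min_width=22, slack=2)
Line 6: ['slow', 'bean', 'any', 'language'] (min_width=22, slack=2)
Line 7: ['bright', 'guitar', 'for', 'give'] (min_width=22, slack=2)
Line 8: ['frog'] (min_width=4, slack=20)
Total lines: 8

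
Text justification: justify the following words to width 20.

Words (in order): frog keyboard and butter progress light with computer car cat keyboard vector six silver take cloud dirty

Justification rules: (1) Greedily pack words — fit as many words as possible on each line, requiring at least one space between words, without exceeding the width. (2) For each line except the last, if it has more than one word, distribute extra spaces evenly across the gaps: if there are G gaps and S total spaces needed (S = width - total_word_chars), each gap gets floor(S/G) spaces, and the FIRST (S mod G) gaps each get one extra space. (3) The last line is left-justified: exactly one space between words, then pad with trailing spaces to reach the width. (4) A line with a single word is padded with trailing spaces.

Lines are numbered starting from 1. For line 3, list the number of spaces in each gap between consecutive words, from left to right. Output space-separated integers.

Answer: 2 1

Derivation:
Line 1: ['frog', 'keyboard', 'and'] (min_width=17, slack=3)
Line 2: ['butter', 'progress'] (min_width=15, slack=5)
Line 3: ['light', 'with', 'computer'] (min_width=19, slack=1)
Line 4: ['car', 'cat', 'keyboard'] (min_width=16, slack=4)
Line 5: ['vector', 'six', 'silver'] (min_width=17, slack=3)
Line 6: ['take', 'cloud', 'dirty'] (min_width=16, slack=4)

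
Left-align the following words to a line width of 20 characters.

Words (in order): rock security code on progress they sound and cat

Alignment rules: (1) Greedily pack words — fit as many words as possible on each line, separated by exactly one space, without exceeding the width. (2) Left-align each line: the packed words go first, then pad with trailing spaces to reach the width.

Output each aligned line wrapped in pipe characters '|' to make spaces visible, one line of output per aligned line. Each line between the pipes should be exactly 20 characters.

Answer: |rock security code  |
|on progress they    |
|sound and cat       |

Derivation:
Line 1: ['rock', 'security', 'code'] (min_width=18, slack=2)
Line 2: ['on', 'progress', 'they'] (min_width=16, slack=4)
Line 3: ['sound', 'and', 'cat'] (min_width=13, slack=7)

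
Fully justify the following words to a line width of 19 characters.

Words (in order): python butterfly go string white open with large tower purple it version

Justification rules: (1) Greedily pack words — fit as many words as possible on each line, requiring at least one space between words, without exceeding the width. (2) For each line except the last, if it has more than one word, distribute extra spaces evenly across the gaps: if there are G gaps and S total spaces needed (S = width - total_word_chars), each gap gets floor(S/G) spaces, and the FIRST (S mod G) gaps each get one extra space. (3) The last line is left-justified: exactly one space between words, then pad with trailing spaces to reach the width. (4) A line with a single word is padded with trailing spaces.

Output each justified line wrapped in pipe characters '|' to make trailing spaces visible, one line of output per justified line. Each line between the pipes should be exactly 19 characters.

Line 1: ['python', 'butterfly', 'go'] (min_width=19, slack=0)
Line 2: ['string', 'white', 'open'] (min_width=17, slack=2)
Line 3: ['with', 'large', 'tower'] (min_width=16, slack=3)
Line 4: ['purple', 'it', 'version'] (min_width=17, slack=2)

Answer: |python butterfly go|
|string  white  open|
|with   large  tower|
|purple it version  |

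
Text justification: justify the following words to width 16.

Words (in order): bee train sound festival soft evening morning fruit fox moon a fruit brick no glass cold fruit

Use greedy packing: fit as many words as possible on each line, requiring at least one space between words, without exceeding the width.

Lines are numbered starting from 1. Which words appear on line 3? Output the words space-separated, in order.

Line 1: ['bee', 'train', 'sound'] (min_width=15, slack=1)
Line 2: ['festival', 'soft'] (min_width=13, slack=3)
Line 3: ['evening', 'morning'] (min_width=15, slack=1)
Line 4: ['fruit', 'fox', 'moon', 'a'] (min_width=16, slack=0)
Line 5: ['fruit', 'brick', 'no'] (min_width=14, slack=2)
Line 6: ['glass', 'cold', 'fruit'] (min_width=16, slack=0)

Answer: evening morning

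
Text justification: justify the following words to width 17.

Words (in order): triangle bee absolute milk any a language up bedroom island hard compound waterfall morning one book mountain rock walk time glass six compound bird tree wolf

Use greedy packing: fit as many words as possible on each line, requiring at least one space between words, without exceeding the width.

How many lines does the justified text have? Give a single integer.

Line 1: ['triangle', 'bee'] (min_width=12, slack=5)
Line 2: ['absolute', 'milk', 'any'] (min_width=17, slack=0)
Line 3: ['a', 'language', 'up'] (min_width=13, slack=4)
Line 4: ['bedroom', 'island'] (min_width=14, slack=3)
Line 5: ['hard', 'compound'] (min_width=13, slack=4)
Line 6: ['waterfall', 'morning'] (min_width=17, slack=0)
Line 7: ['one', 'book', 'mountain'] (min_width=17, slack=0)
Line 8: ['rock', 'walk', 'time'] (min_width=14, slack=3)
Line 9: ['glass', 'six'] (min_width=9, slack=8)
Line 10: ['compound', 'bird'] (min_width=13, slack=4)
Line 11: ['tree', 'wolf'] (min_width=9, slack=8)
Total lines: 11

Answer: 11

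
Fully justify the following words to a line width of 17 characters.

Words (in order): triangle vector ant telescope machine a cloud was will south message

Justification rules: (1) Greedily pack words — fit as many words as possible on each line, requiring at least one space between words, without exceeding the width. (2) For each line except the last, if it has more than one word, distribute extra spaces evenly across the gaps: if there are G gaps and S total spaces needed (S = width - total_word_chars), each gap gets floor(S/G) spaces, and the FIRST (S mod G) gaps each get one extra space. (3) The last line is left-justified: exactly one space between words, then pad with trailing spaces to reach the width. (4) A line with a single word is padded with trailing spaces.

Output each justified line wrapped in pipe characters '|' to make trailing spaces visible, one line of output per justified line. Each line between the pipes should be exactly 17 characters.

Answer: |triangle   vector|
|ant     telescope|
|machine  a  cloud|
|was   will  south|
|message          |

Derivation:
Line 1: ['triangle', 'vector'] (min_width=15, slack=2)
Line 2: ['ant', 'telescope'] (min_width=13, slack=4)
Line 3: ['machine', 'a', 'cloud'] (min_width=15, slack=2)
Line 4: ['was', 'will', 'south'] (min_width=14, slack=3)
Line 5: ['message'] (min_width=7, slack=10)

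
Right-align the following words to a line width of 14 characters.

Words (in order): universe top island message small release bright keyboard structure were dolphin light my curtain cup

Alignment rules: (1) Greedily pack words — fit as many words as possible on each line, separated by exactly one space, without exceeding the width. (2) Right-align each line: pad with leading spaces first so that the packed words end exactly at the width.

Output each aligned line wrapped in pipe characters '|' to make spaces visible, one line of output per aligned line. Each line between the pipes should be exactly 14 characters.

Line 1: ['universe', 'top'] (min_width=12, slack=2)
Line 2: ['island', 'message'] (min_width=14, slack=0)
Line 3: ['small', 'release'] (min_width=13, slack=1)
Line 4: ['bright'] (min_width=6, slack=8)
Line 5: ['keyboard'] (min_width=8, slack=6)
Line 6: ['structure', 'were'] (min_width=14, slack=0)
Line 7: ['dolphin', 'light'] (min_width=13, slack=1)
Line 8: ['my', 'curtain', 'cup'] (min_width=14, slack=0)

Answer: |  universe top|
|island message|
| small release|
|        bright|
|      keyboard|
|structure were|
| dolphin light|
|my curtain cup|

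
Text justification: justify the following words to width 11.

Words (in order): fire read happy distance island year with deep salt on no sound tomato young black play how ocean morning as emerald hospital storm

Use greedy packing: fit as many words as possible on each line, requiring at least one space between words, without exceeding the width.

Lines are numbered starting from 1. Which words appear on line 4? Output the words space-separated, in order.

Line 1: ['fire', 'read'] (min_width=9, slack=2)
Line 2: ['happy'] (min_width=5, slack=6)
Line 3: ['distance'] (min_width=8, slack=3)
Line 4: ['island', 'year'] (min_width=11, slack=0)
Line 5: ['with', 'deep'] (min_width=9, slack=2)
Line 6: ['salt', 'on', 'no'] (min_width=10, slack=1)
Line 7: ['sound'] (min_width=5, slack=6)
Line 8: ['tomato'] (min_width=6, slack=5)
Line 9: ['young', 'black'] (min_width=11, slack=0)
Line 10: ['play', 'how'] (min_width=8, slack=3)
Line 11: ['ocean'] (min_width=5, slack=6)
Line 12: ['morning', 'as'] (min_width=10, slack=1)
Line 13: ['emerald'] (min_width=7, slack=4)
Line 14: ['hospital'] (min_width=8, slack=3)
Line 15: ['storm'] (min_width=5, slack=6)

Answer: island year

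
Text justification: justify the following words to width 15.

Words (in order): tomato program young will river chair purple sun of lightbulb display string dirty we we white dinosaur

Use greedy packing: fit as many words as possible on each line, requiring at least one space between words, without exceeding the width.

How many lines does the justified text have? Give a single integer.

Answer: 8

Derivation:
Line 1: ['tomato', 'program'] (min_width=14, slack=1)
Line 2: ['young', 'will'] (min_width=10, slack=5)
Line 3: ['river', 'chair'] (min_width=11, slack=4)
Line 4: ['purple', 'sun', 'of'] (min_width=13, slack=2)
Line 5: ['lightbulb'] (min_width=9, slack=6)
Line 6: ['display', 'string'] (min_width=14, slack=1)
Line 7: ['dirty', 'we', 'we'] (min_width=11, slack=4)
Line 8: ['white', 'dinosaur'] (min_width=14, slack=1)
Total lines: 8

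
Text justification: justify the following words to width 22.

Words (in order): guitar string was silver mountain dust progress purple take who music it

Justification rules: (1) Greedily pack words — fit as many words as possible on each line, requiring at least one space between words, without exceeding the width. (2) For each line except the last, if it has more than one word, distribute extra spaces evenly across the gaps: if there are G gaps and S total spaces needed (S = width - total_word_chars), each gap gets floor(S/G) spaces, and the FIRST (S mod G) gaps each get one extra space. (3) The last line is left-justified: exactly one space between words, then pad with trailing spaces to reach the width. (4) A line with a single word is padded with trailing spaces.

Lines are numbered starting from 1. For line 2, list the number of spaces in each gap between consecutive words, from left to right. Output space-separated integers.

Line 1: ['guitar', 'string', 'was'] (min_width=17, slack=5)
Line 2: ['silver', 'mountain', 'dust'] (min_width=20, slack=2)
Line 3: ['progress', 'purple', 'take'] (min_width=20, slack=2)
Line 4: ['who', 'music', 'it'] (min_width=12, slack=10)

Answer: 2 2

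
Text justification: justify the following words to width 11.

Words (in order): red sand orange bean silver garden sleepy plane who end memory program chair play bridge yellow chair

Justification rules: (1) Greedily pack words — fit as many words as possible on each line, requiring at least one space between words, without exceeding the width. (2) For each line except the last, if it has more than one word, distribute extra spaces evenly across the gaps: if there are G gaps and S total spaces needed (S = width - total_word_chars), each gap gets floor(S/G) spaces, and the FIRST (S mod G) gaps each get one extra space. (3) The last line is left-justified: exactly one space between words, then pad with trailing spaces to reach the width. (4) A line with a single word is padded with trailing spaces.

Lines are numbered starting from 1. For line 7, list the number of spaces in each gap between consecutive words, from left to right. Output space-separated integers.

Line 1: ['red', 'sand'] (min_width=8, slack=3)
Line 2: ['orange', 'bean'] (min_width=11, slack=0)
Line 3: ['silver'] (min_width=6, slack=5)
Line 4: ['garden'] (min_width=6, slack=5)
Line 5: ['sleepy'] (min_width=6, slack=5)
Line 6: ['plane', 'who'] (min_width=9, slack=2)
Line 7: ['end', 'memory'] (min_width=10, slack=1)
Line 8: ['program'] (min_width=7, slack=4)
Line 9: ['chair', 'play'] (min_width=10, slack=1)
Line 10: ['bridge'] (min_width=6, slack=5)
Line 11: ['yellow'] (min_width=6, slack=5)
Line 12: ['chair'] (min_width=5, slack=6)

Answer: 2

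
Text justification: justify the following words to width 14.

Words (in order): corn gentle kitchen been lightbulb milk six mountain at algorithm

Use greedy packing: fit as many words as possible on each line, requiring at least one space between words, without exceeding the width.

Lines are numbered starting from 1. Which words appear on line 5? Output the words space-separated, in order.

Answer: at algorithm

Derivation:
Line 1: ['corn', 'gentle'] (min_width=11, slack=3)
Line 2: ['kitchen', 'been'] (min_width=12, slack=2)
Line 3: ['lightbulb', 'milk'] (min_width=14, slack=0)
Line 4: ['six', 'mountain'] (min_width=12, slack=2)
Line 5: ['at', 'algorithm'] (min_width=12, slack=2)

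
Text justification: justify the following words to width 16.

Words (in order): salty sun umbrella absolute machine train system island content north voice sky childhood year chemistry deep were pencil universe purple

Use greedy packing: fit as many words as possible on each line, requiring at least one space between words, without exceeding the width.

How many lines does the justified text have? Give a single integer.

Line 1: ['salty', 'sun'] (min_width=9, slack=7)
Line 2: ['umbrella'] (min_width=8, slack=8)
Line 3: ['absolute', 'machine'] (min_width=16, slack=0)
Line 4: ['train', 'system'] (min_width=12, slack=4)
Line 5: ['island', 'content'] (min_width=14, slack=2)
Line 6: ['north', 'voice', 'sky'] (min_width=15, slack=1)
Line 7: ['childhood', 'year'] (min_width=14, slack=2)
Line 8: ['chemistry', 'deep'] (min_width=14, slack=2)
Line 9: ['were', 'pencil'] (min_width=11, slack=5)
Line 10: ['universe', 'purple'] (min_width=15, slack=1)
Total lines: 10

Answer: 10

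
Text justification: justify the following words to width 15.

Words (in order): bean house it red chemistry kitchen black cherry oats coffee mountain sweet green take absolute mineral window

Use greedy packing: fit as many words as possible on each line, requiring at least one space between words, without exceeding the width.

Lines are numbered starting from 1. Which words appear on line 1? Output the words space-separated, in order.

Answer: bean house it

Derivation:
Line 1: ['bean', 'house', 'it'] (min_width=13, slack=2)
Line 2: ['red', 'chemistry'] (min_width=13, slack=2)
Line 3: ['kitchen', 'black'] (min_width=13, slack=2)
Line 4: ['cherry', 'oats'] (min_width=11, slack=4)
Line 5: ['coffee', 'mountain'] (min_width=15, slack=0)
Line 6: ['sweet', 'green'] (min_width=11, slack=4)
Line 7: ['take', 'absolute'] (min_width=13, slack=2)
Line 8: ['mineral', 'window'] (min_width=14, slack=1)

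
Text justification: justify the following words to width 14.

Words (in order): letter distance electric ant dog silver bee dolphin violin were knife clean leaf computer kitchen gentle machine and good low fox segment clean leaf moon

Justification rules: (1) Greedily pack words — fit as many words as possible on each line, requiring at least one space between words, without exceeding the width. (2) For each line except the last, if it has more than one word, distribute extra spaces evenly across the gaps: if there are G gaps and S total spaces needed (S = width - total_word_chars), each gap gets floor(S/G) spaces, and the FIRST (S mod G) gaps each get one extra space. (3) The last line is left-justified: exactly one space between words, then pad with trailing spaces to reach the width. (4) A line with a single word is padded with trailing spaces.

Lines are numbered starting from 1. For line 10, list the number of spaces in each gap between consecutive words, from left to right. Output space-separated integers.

Answer: 4

Derivation:
Line 1: ['letter'] (min_width=6, slack=8)
Line 2: ['distance'] (min_width=8, slack=6)
Line 3: ['electric', 'ant'] (min_width=12, slack=2)
Line 4: ['dog', 'silver', 'bee'] (min_width=14, slack=0)
Line 5: ['dolphin', 'violin'] (min_width=14, slack=0)
Line 6: ['were', 'knife'] (min_width=10, slack=4)
Line 7: ['clean', 'leaf'] (min_width=10, slack=4)
Line 8: ['computer'] (min_width=8, slack=6)
Line 9: ['kitchen', 'gentle'] (min_width=14, slack=0)
Line 10: ['machine', 'and'] (min_width=11, slack=3)
Line 11: ['good', 'low', 'fox'] (min_width=12, slack=2)
Line 12: ['segment', 'clean'] (min_width=13, slack=1)
Line 13: ['leaf', 'moon'] (min_width=9, slack=5)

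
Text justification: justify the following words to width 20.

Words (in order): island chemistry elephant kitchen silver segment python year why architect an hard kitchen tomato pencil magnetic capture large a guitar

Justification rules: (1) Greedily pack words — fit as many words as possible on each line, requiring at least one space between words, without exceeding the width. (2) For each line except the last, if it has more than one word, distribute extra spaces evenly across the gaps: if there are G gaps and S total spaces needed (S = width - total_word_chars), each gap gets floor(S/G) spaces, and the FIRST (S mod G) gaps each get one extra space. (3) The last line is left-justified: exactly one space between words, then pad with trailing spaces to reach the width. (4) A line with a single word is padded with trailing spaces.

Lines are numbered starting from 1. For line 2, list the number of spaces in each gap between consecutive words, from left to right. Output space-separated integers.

Line 1: ['island', 'chemistry'] (min_width=16, slack=4)
Line 2: ['elephant', 'kitchen'] (min_width=16, slack=4)
Line 3: ['silver', 'segment'] (min_width=14, slack=6)
Line 4: ['python', 'year', 'why'] (min_width=15, slack=5)
Line 5: ['architect', 'an', 'hard'] (min_width=17, slack=3)
Line 6: ['kitchen', 'tomato'] (min_width=14, slack=6)
Line 7: ['pencil', 'magnetic'] (min_width=15, slack=5)
Line 8: ['capture', 'large', 'a'] (min_width=15, slack=5)
Line 9: ['guitar'] (min_width=6, slack=14)

Answer: 5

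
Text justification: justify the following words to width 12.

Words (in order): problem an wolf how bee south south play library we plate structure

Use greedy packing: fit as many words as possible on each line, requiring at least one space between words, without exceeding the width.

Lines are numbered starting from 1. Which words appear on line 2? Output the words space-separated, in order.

Line 1: ['problem', 'an'] (min_width=10, slack=2)
Line 2: ['wolf', 'how', 'bee'] (min_width=12, slack=0)
Line 3: ['south', 'south'] (min_width=11, slack=1)
Line 4: ['play', 'library'] (min_width=12, slack=0)
Line 5: ['we', 'plate'] (min_width=8, slack=4)
Line 6: ['structure'] (min_width=9, slack=3)

Answer: wolf how bee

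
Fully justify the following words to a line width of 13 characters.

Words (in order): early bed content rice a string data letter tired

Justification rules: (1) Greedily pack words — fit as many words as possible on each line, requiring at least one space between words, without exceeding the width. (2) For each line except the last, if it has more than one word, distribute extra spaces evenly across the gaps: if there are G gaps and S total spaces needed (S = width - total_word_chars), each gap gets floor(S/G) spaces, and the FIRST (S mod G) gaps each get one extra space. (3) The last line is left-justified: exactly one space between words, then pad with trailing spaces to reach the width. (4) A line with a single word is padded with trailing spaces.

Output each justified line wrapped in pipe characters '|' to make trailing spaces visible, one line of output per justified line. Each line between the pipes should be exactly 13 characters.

Answer: |early     bed|
|content  rice|
|a string data|
|letter tired |

Derivation:
Line 1: ['early', 'bed'] (min_width=9, slack=4)
Line 2: ['content', 'rice'] (min_width=12, slack=1)
Line 3: ['a', 'string', 'data'] (min_width=13, slack=0)
Line 4: ['letter', 'tired'] (min_width=12, slack=1)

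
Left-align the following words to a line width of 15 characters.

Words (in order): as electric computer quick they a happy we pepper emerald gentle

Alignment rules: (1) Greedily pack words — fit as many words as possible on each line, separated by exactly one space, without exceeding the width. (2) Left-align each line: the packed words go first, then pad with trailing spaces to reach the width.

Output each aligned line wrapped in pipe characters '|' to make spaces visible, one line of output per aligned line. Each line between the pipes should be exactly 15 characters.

Line 1: ['as', 'electric'] (min_width=11, slack=4)
Line 2: ['computer', 'quick'] (min_width=14, slack=1)
Line 3: ['they', 'a', 'happy', 'we'] (min_width=15, slack=0)
Line 4: ['pepper', 'emerald'] (min_width=14, slack=1)
Line 5: ['gentle'] (min_width=6, slack=9)

Answer: |as electric    |
|computer quick |
|they a happy we|
|pepper emerald |
|gentle         |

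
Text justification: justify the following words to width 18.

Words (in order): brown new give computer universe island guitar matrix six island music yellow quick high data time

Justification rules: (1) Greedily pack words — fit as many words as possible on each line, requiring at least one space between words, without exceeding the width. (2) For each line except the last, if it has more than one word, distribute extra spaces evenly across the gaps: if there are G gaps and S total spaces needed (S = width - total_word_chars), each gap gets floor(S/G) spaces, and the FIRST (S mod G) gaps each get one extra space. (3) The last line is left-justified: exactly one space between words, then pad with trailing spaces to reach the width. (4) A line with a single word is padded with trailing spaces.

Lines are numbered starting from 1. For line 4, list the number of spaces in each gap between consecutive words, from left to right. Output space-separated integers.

Answer: 2 1

Derivation:
Line 1: ['brown', 'new', 'give'] (min_width=14, slack=4)
Line 2: ['computer', 'universe'] (min_width=17, slack=1)
Line 3: ['island', 'guitar'] (min_width=13, slack=5)
Line 4: ['matrix', 'six', 'island'] (min_width=17, slack=1)
Line 5: ['music', 'yellow', 'quick'] (min_width=18, slack=0)
Line 6: ['high', 'data', 'time'] (min_width=14, slack=4)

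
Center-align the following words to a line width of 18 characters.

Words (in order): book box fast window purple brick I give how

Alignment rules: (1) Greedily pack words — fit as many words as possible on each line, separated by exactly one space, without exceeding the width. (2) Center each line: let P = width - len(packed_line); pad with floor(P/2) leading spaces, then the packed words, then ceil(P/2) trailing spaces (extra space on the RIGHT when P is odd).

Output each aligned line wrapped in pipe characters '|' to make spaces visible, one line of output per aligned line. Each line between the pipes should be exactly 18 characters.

Line 1: ['book', 'box', 'fast'] (min_width=13, slack=5)
Line 2: ['window', 'purple'] (min_width=13, slack=5)
Line 3: ['brick', 'I', 'give', 'how'] (min_width=16, slack=2)

Answer: |  book box fast   |
|  window purple   |
| brick I give how |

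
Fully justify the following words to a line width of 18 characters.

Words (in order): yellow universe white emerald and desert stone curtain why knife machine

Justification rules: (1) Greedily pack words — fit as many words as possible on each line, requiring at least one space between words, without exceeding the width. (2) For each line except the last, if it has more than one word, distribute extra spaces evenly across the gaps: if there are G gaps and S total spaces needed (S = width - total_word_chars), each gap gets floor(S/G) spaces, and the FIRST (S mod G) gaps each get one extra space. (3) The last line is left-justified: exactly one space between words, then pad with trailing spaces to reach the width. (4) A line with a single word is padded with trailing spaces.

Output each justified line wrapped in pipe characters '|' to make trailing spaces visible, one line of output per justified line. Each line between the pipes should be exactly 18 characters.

Answer: |yellow    universe|
|white  emerald and|
|desert       stone|
|curtain  why knife|
|machine           |

Derivation:
Line 1: ['yellow', 'universe'] (min_width=15, slack=3)
Line 2: ['white', 'emerald', 'and'] (min_width=17, slack=1)
Line 3: ['desert', 'stone'] (min_width=12, slack=6)
Line 4: ['curtain', 'why', 'knife'] (min_width=17, slack=1)
Line 5: ['machine'] (min_width=7, slack=11)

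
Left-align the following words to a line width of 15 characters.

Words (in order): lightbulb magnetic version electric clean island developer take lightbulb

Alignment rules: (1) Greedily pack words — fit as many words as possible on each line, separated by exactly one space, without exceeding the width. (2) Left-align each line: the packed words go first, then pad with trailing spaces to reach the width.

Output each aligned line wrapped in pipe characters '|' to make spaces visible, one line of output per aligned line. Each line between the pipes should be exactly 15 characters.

Line 1: ['lightbulb'] (min_width=9, slack=6)
Line 2: ['magnetic'] (min_width=8, slack=7)
Line 3: ['version'] (min_width=7, slack=8)
Line 4: ['electric', 'clean'] (min_width=14, slack=1)
Line 5: ['island'] (min_width=6, slack=9)
Line 6: ['developer', 'take'] (min_width=14, slack=1)
Line 7: ['lightbulb'] (min_width=9, slack=6)

Answer: |lightbulb      |
|magnetic       |
|version        |
|electric clean |
|island         |
|developer take |
|lightbulb      |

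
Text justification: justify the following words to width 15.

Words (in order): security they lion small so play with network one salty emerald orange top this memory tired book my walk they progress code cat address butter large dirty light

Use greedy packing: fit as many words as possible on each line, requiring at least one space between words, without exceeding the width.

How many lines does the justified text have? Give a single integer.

Answer: 13

Derivation:
Line 1: ['security', 'they'] (min_width=13, slack=2)
Line 2: ['lion', 'small', 'so'] (min_width=13, slack=2)
Line 3: ['play', 'with'] (min_width=9, slack=6)
Line 4: ['network', 'one'] (min_width=11, slack=4)
Line 5: ['salty', 'emerald'] (min_width=13, slack=2)
Line 6: ['orange', 'top', 'this'] (min_width=15, slack=0)
Line 7: ['memory', 'tired'] (min_width=12, slack=3)
Line 8: ['book', 'my', 'walk'] (min_width=12, slack=3)
Line 9: ['they', 'progress'] (min_width=13, slack=2)
Line 10: ['code', 'cat'] (min_width=8, slack=7)
Line 11: ['address', 'butter'] (min_width=14, slack=1)
Line 12: ['large', 'dirty'] (min_width=11, slack=4)
Line 13: ['light'] (min_width=5, slack=10)
Total lines: 13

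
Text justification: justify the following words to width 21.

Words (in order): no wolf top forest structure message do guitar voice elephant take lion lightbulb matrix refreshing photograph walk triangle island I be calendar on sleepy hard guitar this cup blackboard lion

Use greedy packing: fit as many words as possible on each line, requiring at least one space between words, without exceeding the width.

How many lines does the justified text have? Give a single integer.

Answer: 10

Derivation:
Line 1: ['no', 'wolf', 'top', 'forest'] (min_width=18, slack=3)
Line 2: ['structure', 'message', 'do'] (min_width=20, slack=1)
Line 3: ['guitar', 'voice', 'elephant'] (min_width=21, slack=0)
Line 4: ['take', 'lion', 'lightbulb'] (min_width=19, slack=2)
Line 5: ['matrix', 'refreshing'] (min_width=17, slack=4)
Line 6: ['photograph', 'walk'] (min_width=15, slack=6)
Line 7: ['triangle', 'island', 'I', 'be'] (min_width=20, slack=1)
Line 8: ['calendar', 'on', 'sleepy'] (min_width=18, slack=3)
Line 9: ['hard', 'guitar', 'this', 'cup'] (min_width=20, slack=1)
Line 10: ['blackboard', 'lion'] (min_width=15, slack=6)
Total lines: 10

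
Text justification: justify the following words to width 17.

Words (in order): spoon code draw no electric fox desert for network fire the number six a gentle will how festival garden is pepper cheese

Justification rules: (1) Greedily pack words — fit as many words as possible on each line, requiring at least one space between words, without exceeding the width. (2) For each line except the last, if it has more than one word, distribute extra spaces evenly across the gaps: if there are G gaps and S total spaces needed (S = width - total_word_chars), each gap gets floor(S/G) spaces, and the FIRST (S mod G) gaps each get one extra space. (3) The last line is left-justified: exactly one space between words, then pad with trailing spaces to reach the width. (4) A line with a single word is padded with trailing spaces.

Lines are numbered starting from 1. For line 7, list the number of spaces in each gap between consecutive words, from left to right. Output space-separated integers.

Line 1: ['spoon', 'code', 'draw'] (min_width=15, slack=2)
Line 2: ['no', 'electric', 'fox'] (min_width=15, slack=2)
Line 3: ['desert', 'for'] (min_width=10, slack=7)
Line 4: ['network', 'fire', 'the'] (min_width=16, slack=1)
Line 5: ['number', 'six', 'a'] (min_width=12, slack=5)
Line 6: ['gentle', 'will', 'how'] (min_width=15, slack=2)
Line 7: ['festival', 'garden'] (min_width=15, slack=2)
Line 8: ['is', 'pepper', 'cheese'] (min_width=16, slack=1)

Answer: 3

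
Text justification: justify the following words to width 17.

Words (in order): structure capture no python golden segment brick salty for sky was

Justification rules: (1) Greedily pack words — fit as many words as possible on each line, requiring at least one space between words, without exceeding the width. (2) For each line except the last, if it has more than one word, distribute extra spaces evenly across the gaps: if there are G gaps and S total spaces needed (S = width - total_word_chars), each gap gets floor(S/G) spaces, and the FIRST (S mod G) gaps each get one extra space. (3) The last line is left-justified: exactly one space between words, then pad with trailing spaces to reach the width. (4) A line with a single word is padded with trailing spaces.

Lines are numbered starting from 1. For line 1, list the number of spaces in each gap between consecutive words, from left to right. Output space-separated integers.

Line 1: ['structure', 'capture'] (min_width=17, slack=0)
Line 2: ['no', 'python', 'golden'] (min_width=16, slack=1)
Line 3: ['segment', 'brick'] (min_width=13, slack=4)
Line 4: ['salty', 'for', 'sky', 'was'] (min_width=17, slack=0)

Answer: 1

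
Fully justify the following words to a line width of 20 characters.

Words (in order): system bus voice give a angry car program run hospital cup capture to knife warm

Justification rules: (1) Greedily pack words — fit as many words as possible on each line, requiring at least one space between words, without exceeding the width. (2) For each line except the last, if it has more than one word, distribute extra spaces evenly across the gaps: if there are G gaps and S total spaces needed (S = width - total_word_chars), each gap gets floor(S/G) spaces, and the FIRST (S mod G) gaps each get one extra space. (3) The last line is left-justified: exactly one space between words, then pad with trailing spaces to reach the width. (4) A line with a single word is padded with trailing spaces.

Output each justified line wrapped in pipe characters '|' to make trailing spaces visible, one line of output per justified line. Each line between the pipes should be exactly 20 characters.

Line 1: ['system', 'bus', 'voice'] (min_width=16, slack=4)
Line 2: ['give', 'a', 'angry', 'car'] (min_width=16, slack=4)
Line 3: ['program', 'run', 'hospital'] (min_width=20, slack=0)
Line 4: ['cup', 'capture', 'to', 'knife'] (min_width=20, slack=0)
Line 5: ['warm'] (min_width=4, slack=16)

Answer: |system   bus   voice|
|give   a  angry  car|
|program run hospital|
|cup capture to knife|
|warm                |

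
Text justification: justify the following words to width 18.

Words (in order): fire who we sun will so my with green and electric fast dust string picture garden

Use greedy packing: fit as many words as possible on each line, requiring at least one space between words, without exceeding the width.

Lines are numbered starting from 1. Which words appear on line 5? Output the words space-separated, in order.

Line 1: ['fire', 'who', 'we', 'sun'] (min_width=15, slack=3)
Line 2: ['will', 'so', 'my', 'with'] (min_width=15, slack=3)
Line 3: ['green', 'and', 'electric'] (min_width=18, slack=0)
Line 4: ['fast', 'dust', 'string'] (min_width=16, slack=2)
Line 5: ['picture', 'garden'] (min_width=14, slack=4)

Answer: picture garden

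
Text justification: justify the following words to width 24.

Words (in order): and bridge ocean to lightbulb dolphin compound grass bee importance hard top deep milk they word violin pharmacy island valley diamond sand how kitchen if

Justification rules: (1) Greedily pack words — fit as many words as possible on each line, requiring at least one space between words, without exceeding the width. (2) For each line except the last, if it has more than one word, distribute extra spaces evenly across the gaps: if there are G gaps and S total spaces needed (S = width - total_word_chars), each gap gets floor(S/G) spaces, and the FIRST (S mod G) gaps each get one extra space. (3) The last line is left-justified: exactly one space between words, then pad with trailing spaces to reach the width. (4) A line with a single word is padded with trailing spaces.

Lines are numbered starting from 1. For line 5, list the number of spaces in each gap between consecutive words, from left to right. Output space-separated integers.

Answer: 2 2 2

Derivation:
Line 1: ['and', 'bridge', 'ocean', 'to'] (min_width=19, slack=5)
Line 2: ['lightbulb', 'dolphin'] (min_width=17, slack=7)
Line 3: ['compound', 'grass', 'bee'] (min_width=18, slack=6)
Line 4: ['importance', 'hard', 'top', 'deep'] (min_width=24, slack=0)
Line 5: ['milk', 'they', 'word', 'violin'] (min_width=21, slack=3)
Line 6: ['pharmacy', 'island', 'valley'] (min_width=22, slack=2)
Line 7: ['diamond', 'sand', 'how', 'kitchen'] (min_width=24, slack=0)
Line 8: ['if'] (min_width=2, slack=22)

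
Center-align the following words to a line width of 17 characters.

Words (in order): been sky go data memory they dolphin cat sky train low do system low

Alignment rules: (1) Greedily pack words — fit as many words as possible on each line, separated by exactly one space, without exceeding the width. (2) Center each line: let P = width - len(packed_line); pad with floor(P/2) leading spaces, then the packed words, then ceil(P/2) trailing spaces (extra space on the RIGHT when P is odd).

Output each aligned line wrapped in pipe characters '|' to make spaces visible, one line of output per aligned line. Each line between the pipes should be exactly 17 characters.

Answer: |been sky go data |
|   memory they   |
| dolphin cat sky |
|  train low do   |
|   system low    |

Derivation:
Line 1: ['been', 'sky', 'go', 'data'] (min_width=16, slack=1)
Line 2: ['memory', 'they'] (min_width=11, slack=6)
Line 3: ['dolphin', 'cat', 'sky'] (min_width=15, slack=2)
Line 4: ['train', 'low', 'do'] (min_width=12, slack=5)
Line 5: ['system', 'low'] (min_width=10, slack=7)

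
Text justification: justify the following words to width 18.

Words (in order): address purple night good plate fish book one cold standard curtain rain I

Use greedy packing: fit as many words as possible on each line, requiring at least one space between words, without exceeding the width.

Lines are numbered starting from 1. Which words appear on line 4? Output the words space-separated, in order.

Line 1: ['address', 'purple'] (min_width=14, slack=4)
Line 2: ['night', 'good', 'plate'] (min_width=16, slack=2)
Line 3: ['fish', 'book', 'one', 'cold'] (min_width=18, slack=0)
Line 4: ['standard', 'curtain'] (min_width=16, slack=2)
Line 5: ['rain', 'I'] (min_width=6, slack=12)

Answer: standard curtain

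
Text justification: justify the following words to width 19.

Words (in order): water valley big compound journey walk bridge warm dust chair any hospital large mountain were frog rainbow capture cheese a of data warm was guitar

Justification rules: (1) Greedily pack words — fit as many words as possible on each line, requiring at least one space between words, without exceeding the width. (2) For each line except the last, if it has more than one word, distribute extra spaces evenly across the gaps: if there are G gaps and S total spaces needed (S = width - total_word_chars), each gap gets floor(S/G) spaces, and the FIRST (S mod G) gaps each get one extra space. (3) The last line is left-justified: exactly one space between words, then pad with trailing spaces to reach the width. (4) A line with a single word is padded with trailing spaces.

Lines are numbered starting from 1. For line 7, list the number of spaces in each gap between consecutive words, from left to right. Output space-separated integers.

Answer: 5

Derivation:
Line 1: ['water', 'valley', 'big'] (min_width=16, slack=3)
Line 2: ['compound', 'journey'] (min_width=16, slack=3)
Line 3: ['walk', 'bridge', 'warm'] (min_width=16, slack=3)
Line 4: ['dust', 'chair', 'any'] (min_width=14, slack=5)
Line 5: ['hospital', 'large'] (min_width=14, slack=5)
Line 6: ['mountain', 'were', 'frog'] (min_width=18, slack=1)
Line 7: ['rainbow', 'capture'] (min_width=15, slack=4)
Line 8: ['cheese', 'a', 'of', 'data'] (min_width=16, slack=3)
Line 9: ['warm', 'was', 'guitar'] (min_width=15, slack=4)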